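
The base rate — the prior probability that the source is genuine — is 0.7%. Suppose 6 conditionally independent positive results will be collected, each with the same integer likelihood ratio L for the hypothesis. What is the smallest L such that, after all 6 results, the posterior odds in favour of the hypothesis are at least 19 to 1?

Prior odds = 0.007/0.993 = 7/993.
Target odds = 19.
Need L⁶ ≥ 19 ÷ (7/993) = 18867/7.
3⁶ = 729 < 18867/7 ≤ 4096 = 4⁶, so L = 4.

4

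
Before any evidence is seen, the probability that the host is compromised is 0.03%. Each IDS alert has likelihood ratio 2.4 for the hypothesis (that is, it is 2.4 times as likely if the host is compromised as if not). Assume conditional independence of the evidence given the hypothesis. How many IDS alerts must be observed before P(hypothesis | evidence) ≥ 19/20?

Prior odds = 0.0003/0.9997 = 3/9997.
Likelihood ratio per IDS alert = 2.4.
Target odds: 0.95 ÷ 0.05 = 19.
Require 2.4ⁿ ≥ 19 ÷ (3/9997) = 189943/3.
2.4¹² ≈36520.3 falls short of 189943/3 but 2.4¹³ ≈87648.8 reaches it, so n = 13.

13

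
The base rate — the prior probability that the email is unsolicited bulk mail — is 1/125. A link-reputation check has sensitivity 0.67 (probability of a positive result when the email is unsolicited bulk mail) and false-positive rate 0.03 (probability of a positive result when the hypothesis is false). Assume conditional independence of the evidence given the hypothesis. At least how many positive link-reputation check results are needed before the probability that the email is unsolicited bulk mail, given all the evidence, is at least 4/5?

2

Prior odds: 0.008 ÷ 0.992 = 1/124.
Likelihood ratio of a positive result = 0.67/0.03 = 67/3.
Target posterior odds = 0.8/0.2 = 4.
Need (1/124) × (67/3)ⁿ ≥ 4, i.e. (67/3)ⁿ ≥ 496.
(67/3)¹ = 67/3 falls short of 496 but (67/3)² = 4489/9 reaches it, so n = 2.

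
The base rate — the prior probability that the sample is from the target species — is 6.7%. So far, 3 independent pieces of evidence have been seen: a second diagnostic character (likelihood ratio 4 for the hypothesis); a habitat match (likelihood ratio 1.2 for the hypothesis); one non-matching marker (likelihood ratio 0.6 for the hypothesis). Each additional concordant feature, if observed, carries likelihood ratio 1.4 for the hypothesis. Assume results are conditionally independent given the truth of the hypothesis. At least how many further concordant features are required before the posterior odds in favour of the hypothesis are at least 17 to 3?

Prior odds = 0.067/0.933 = 67/933.
Combined Bayes factor of the evidence already in hand = 4 × 1.2 × 0.6 = 2.88.
Odds after that evidence = (67/933) × 2.88 = 1608/7775.
Target odds = 17/3.
Need 1.4ⁿ ≥ 17/3 ÷ (1608/7775) = 132175/4824.
1.4⁹ = 40353607/1953125 falls short of 132175/4824 but 1.4¹⁰ = 282475249/9765625 reaches it, so n = 10.

10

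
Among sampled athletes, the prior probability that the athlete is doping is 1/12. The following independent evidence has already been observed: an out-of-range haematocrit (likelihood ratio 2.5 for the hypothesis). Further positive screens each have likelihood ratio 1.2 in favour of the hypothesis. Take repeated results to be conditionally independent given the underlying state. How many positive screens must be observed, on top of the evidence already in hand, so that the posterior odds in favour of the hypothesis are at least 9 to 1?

21

Prior odds = (1/12)/(11/12) = 1/11.
Bayes factor of the evidence already in hand = 2.5.
Odds after that evidence = (1/11) × 2.5 = 5/22.
Target odds = 9.
Need 1.2ⁿ ≥ 9 ÷ (5/22) = 39.6.
1.2²⁰ ≈38.3376 falls short of 39.6 but 1.2²¹ ≈46.0051 reaches it, so n = 21.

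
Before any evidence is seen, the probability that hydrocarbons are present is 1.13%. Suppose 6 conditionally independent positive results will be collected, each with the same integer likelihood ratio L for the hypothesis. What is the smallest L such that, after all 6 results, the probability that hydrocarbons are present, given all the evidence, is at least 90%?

Prior odds = 0.0113/0.9887 = 113/9887.
Target odds = 0.9/0.1 = 9.
Need L⁶ ≥ 9 ÷ (113/9887) = 88983/113.
3⁶ = 729 < 88983/113 ≤ 4096 = 4⁶, so L = 4.

4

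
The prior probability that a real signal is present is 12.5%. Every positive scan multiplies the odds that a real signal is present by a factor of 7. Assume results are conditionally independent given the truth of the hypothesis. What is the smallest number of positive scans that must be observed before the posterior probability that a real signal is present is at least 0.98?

3

Prior odds: 0.125 ÷ 0.875 = 1/7.
Likelihood ratio per positive scan = 7.
Target posterior odds = 0.98/0.02 = 49.
Require 7ⁿ ≥ 49 ÷ (1/7) = 343.
7² = 49 falls short of 343 but 7³ = 343 reaches it, so n = 3.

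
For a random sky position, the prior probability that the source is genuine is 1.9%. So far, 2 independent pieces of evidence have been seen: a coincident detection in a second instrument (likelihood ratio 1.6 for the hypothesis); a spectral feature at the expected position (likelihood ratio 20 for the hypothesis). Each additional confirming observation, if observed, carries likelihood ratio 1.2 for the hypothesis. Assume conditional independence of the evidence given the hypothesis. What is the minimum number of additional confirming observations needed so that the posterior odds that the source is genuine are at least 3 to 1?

9

Prior odds = 0.019/0.981 = 19/981.
Combined Bayes factor of the evidence already in hand = 1.6 × 20 = 32.
Odds after that evidence = (19/981) × 32 = 608/981.
Target odds = 3.
Need 1.2ⁿ ≥ 3 ÷ (608/981) = 2943/608.
1.2⁸ = 1679616/390625 falls short of 2943/608 but 1.2⁹ = 10077696/1953125 reaches it, so n = 9.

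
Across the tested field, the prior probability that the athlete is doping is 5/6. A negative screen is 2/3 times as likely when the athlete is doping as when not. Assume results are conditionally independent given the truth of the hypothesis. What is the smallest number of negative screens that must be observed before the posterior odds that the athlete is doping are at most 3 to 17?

9

Prior odds: (5/6) ÷ (1/6) = 5.
Likelihood ratio per negative screen = 2/3.
Target odds = 3/17.
Need 5 × (2/3)ⁿ ≤ 3/17, i.e. (2/3)ⁿ ≤ 3/85.
(2/3)⁸ = 256/6561 is still above 3/85 but (2/3)⁹ = 512/19683 is at or below it, so n = 9.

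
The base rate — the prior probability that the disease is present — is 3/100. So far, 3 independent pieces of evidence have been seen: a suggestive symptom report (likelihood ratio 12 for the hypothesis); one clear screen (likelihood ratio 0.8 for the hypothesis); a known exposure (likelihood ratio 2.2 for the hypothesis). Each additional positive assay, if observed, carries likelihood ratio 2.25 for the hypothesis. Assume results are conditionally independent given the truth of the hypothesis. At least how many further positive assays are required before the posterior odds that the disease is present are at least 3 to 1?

Prior odds = 0.03/0.97 = 3/97.
Combined Bayes factor of the evidence already in hand = 12 × 0.8 × 2.2 = 21.12.
Odds after that evidence = (3/97) × 21.12 = 1584/2425.
Target odds = 3.
Need 2.25ⁿ ≥ 3 ÷ (1584/2425) = 2425/528.
2.25¹ = 2.25 falls short of 2425/528 but 2.25² = 5.0625 reaches it, so n = 2.

2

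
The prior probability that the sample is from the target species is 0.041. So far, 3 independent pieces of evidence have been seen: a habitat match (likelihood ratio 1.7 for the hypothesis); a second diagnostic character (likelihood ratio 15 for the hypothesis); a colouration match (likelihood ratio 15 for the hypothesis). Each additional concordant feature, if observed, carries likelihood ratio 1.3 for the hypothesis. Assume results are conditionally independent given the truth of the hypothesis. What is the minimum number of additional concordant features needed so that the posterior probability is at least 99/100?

7

Prior odds = 0.041/0.959 = 41/959.
Combined Bayes factor of the evidence already in hand = 1.7 × 15 × 15 = 382.5.
Odds after that evidence = (41/959) × 382.5 = 31365/1918.
Target odds = 0.99/0.01 = 99.
Need 1.3ⁿ ≥ 99 ÷ (31365/1918) = 21098/3485.
1.3⁶ = 4826809/1000000 falls short of 21098/3485 but 1.3⁷ = 62748517/10000000 reaches it, so n = 7.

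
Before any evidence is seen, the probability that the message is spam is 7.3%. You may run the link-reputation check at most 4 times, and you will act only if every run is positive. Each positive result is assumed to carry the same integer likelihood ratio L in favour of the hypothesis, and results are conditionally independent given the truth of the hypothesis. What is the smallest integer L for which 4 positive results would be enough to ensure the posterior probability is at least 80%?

3

Prior odds = 0.073/0.927 = 73/927.
Target odds = 0.8/0.2 = 4.
Need L⁴ ≥ 4 ÷ (73/927) = 3708/73.
2⁴ = 16 < 3708/73 ≤ 81 = 3⁴, so L = 3.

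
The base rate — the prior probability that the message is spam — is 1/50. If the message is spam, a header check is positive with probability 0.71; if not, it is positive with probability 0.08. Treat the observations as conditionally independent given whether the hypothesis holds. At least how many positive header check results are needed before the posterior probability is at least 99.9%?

5

Prior odds: 0.02 ÷ 0.98 = 1/49.
Likelihood ratio of a positive = 0.71/0.08 = 8.875.
Target odds: 0.999 ÷ 0.001 = 999.
Need (1/49) × 8.875ⁿ ≥ 999, i.e. 8.875ⁿ ≥ 48951.
8.875⁴ = 25411681/4096 falls short of 48951 but 8.875⁵ ≈55060.7 reaches it, so n = 5.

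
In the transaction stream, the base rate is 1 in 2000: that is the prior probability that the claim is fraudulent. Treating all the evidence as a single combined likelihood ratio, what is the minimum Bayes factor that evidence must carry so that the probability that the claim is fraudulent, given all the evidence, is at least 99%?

197901

Prior odds = 0.0005/0.9995 = 1/1999.
Target odds = 0.99/0.01 = 99.
Required Bayes factor = 99 ÷ (1/1999) = 197901.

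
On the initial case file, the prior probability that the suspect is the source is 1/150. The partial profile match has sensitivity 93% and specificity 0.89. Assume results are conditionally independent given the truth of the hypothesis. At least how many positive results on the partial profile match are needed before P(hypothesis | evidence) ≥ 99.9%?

6

Prior odds = (1/150)/(149/150) = 1/149.
False-positive rate = 1 − 0.89 = 0.11; likelihood ratio of a positive = 0.93/0.11 = 93/11.
Target odds: 0.999 ÷ 0.001 = 999.
Require (93/11)ⁿ ≥ 999 ÷ (1/149) = 148851.
(93/11)⁵ ≈43196.8 falls short of 148851 but (93/11)⁶ ≈365209 reaches it, so n = 6.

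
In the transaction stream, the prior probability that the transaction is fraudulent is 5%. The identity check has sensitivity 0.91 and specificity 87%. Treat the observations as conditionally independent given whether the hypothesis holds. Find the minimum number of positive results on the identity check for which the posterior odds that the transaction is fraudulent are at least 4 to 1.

Prior odds = 0.05/0.95 = 1/19.
False-positive rate = 1 − 0.87 = 0.13; likelihood ratio of a positive = 0.91/0.13 = 7.
Target odds = 4.
Need (1/19) × 7ⁿ ≥ 4, i.e. 7ⁿ ≥ 76.
7² = 49 falls short of 76 but 7³ = 343 reaches it, so n = 3.

3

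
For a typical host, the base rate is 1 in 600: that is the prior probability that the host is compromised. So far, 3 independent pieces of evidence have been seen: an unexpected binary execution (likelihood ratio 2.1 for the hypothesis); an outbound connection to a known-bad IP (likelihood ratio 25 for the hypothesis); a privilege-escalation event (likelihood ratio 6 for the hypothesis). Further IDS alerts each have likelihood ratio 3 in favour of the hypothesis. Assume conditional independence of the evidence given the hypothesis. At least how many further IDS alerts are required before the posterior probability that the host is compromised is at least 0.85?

3

Prior odds = (1/600)/(599/600) = 1/599.
Combined Bayes factor of the evidence already in hand = 2.1 × 25 × 6 = 315.
Odds after that evidence = (1/599) × 315 = 315/599.
Target odds = 0.85/0.15 = 17/3.
Need 3ⁿ ≥ 17/3 ÷ (315/599) = 10183/945.
3² = 9 falls short of 10183/945 but 3³ = 27 reaches it, so n = 3.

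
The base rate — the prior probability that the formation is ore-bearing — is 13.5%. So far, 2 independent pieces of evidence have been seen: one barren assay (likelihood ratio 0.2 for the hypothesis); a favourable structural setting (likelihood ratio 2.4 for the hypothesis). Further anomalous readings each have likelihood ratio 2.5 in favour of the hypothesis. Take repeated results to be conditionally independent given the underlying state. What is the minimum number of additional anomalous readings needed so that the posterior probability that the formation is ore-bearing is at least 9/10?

6

Prior odds = 0.135/0.865 = 27/173.
Combined Bayes factor of the evidence already in hand = 0.2 × 2.4 = 0.48.
Odds after that evidence = (27/173) × 0.48 = 324/4325.
Target odds = 0.9/0.1 = 9.
Need 2.5ⁿ ≥ 9 ÷ (324/4325) = 4325/36.
2.5⁵ = 97.65625 falls short of 4325/36 but 2.5⁶ = 244.140625 reaches it, so n = 6.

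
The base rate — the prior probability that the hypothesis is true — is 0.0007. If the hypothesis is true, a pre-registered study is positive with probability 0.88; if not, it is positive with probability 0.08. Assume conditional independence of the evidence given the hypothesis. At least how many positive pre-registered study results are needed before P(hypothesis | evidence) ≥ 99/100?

Prior odds: 0.0007 ÷ 0.9993 = 7/9993.
Likelihood ratio of a positive = 0.88/0.08 = 11.
Target odds: 0.99 ÷ 0.01 = 99.
Require 11ⁿ ≥ 99 ÷ (7/9993) = 989307/7.
11⁴ = 14641 falls short of 989307/7 but 11⁵ = 161051 reaches it, so n = 5.

5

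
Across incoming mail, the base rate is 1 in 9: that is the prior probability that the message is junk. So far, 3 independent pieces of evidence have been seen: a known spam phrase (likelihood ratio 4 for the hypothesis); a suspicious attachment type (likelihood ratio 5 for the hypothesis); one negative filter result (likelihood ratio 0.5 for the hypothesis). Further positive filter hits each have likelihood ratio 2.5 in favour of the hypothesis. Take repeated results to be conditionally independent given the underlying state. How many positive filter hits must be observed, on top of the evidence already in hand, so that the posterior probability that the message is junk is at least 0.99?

5

Prior odds = (1/9)/(8/9) = 0.125.
Combined Bayes factor of the evidence already in hand = 4 × 5 × 0.5 = 10.
Odds after that evidence = 0.125 × 10 = 1.25.
Target odds = 0.99/0.01 = 99.
Need 2.5ⁿ ≥ 99 ÷ 1.25 = 79.2.
2.5⁴ = 39.0625 falls short of 79.2 but 2.5⁵ = 97.65625 reaches it, so n = 5.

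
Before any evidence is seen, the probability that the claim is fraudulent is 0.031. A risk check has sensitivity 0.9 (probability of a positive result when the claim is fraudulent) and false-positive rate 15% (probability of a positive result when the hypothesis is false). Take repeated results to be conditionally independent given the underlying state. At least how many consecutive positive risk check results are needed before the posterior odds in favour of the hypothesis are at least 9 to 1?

Prior odds = 0.031/0.969 = 31/969.
Likelihood ratio of a positive result = 0.9/0.15 = 6.
Target odds = 9.
Need (31/969) × 6ⁿ ≥ 9, i.e. 6ⁿ ≥ 8721/31.
6³ = 216 falls short of 8721/31 but 6⁴ = 1296 reaches it, so n = 4.

4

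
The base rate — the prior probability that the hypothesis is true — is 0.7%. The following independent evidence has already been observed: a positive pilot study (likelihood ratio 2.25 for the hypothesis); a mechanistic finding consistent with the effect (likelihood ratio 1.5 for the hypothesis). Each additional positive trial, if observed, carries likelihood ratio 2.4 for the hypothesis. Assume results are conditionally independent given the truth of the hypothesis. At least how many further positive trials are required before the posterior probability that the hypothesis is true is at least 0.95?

Prior odds = 0.007/0.993 = 7/993.
Combined Bayes factor of the evidence already in hand = 2.25 × 1.5 = 3.375.
Odds after that evidence = (7/993) × 3.375 = 63/2648.
Target odds = 0.95/0.05 = 19.
Need 2.4ⁿ ≥ 19 ÷ (63/2648) = 50312/63.
2.4⁷ = 35831808/78125 falls short of 50312/63 but 2.4⁸ = 429981696/390625 reaches it, so n = 8.

8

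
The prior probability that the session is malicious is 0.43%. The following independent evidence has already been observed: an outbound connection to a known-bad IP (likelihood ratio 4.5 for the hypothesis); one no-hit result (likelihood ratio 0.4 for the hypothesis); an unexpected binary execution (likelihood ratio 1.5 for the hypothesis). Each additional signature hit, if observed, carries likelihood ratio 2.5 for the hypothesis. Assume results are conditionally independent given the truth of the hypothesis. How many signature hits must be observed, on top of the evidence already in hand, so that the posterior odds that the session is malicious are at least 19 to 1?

Prior odds = 0.0043/0.9957 = 43/9957.
Combined Bayes factor of the evidence already in hand = 4.5 × 0.4 × 1.5 = 2.7.
Odds after that evidence = (43/9957) × 2.7 = 387/33190.
Target odds = 19.
Need 2.5ⁿ ≥ 19 ÷ (387/33190) = 630610/387.
2.5⁸ = 390625/256 falls short of 630610/387 but 2.5⁹ = 1953125/512 reaches it, so n = 9.

9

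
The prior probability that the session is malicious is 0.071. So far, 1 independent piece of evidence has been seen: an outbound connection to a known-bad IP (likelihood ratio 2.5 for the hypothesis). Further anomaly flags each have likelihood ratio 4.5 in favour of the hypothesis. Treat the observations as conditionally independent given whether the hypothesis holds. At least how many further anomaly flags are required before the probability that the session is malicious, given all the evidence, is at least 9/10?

Prior odds = 0.071/0.929 = 71/929.
Bayes factor of the evidence already in hand = 2.5.
Odds after that evidence = (71/929) × 2.5 = 355/1858.
Target odds = 0.9/0.1 = 9.
Need 4.5ⁿ ≥ 9 ÷ (355/1858) = 16722/355.
4.5² = 20.25 falls short of 16722/355 but 4.5³ = 91.125 reaches it, so n = 3.

3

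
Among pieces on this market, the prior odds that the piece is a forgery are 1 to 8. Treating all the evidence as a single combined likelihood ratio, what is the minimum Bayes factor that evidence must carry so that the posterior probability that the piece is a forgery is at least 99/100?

Prior odds = 0.125.
Target odds = 0.99/0.01 = 99.
Required Bayes factor = 99 ÷ 0.125 = 792.

792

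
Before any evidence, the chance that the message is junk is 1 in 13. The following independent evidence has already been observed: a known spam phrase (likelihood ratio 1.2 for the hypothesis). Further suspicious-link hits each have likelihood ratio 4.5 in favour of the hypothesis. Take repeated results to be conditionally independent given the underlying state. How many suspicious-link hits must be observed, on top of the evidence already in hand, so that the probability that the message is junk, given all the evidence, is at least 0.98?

Prior odds = (1/13)/(12/13) = 1/12.
Bayes factor of the evidence already in hand = 1.2.
Odds after that evidence = (1/12) × 1.2 = 0.1.
Target odds = 0.98/0.02 = 49.
Need 4.5ⁿ ≥ 49 ÷ 0.1 = 490.
4.5⁴ = 410.0625 falls short of 490 but 4.5⁵ = 1845.28125 reaches it, so n = 5.

5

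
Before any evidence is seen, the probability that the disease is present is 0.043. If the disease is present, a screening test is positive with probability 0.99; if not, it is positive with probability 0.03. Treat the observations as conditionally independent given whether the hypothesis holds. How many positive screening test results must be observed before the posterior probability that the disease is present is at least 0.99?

3

Prior odds = 0.043/0.957 = 43/957.
Likelihood ratio of a positive = 0.99/0.03 = 33.
Target odds: 0.99 ÷ 0.01 = 99.
Need (43/957) × 33ⁿ ≥ 99, i.e. 33ⁿ ≥ 94743/43.
33² = 1089 falls short of 94743/43 but 33³ = 35937 reaches it, so n = 3.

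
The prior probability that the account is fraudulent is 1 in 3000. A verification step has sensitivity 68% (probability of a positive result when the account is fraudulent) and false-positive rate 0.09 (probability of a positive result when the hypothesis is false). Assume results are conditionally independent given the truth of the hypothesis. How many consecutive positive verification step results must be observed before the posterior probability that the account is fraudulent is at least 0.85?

5

Prior odds: (1/3000) ÷ (2999/3000) = 1/2999.
Likelihood ratio of a positive result = 0.68/0.09 = 68/9.
Target posterior odds = 0.85/0.15 = 17/3.
Need (1/2999) × (68/9)ⁿ ≥ 17/3, i.e. (68/9)ⁿ ≥ 50983/3.
(68/9)⁴ = 21381376/6561 falls short of 50983/3 but (68/9)⁵ ≈24622.5 reaches it, so n = 5.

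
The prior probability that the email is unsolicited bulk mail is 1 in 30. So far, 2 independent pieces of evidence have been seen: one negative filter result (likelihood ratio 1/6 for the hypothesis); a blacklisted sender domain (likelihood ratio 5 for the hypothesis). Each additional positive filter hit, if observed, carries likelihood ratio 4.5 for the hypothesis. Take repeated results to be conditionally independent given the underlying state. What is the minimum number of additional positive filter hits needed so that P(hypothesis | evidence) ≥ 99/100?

Prior odds = (1/30)/(29/30) = 1/29.
Combined Bayes factor of the evidence already in hand = (1/6) × 5 = 5/6.
Odds after that evidence = (1/29) × 5/6 = 5/174.
Target odds = 0.99/0.01 = 99.
Need 4.5ⁿ ≥ 99 ÷ (5/174) = 3445.2.
4.5⁵ = 1845.28125 falls short of 3445.2 but 4.5⁶ = 8303.765625 reaches it, so n = 6.

6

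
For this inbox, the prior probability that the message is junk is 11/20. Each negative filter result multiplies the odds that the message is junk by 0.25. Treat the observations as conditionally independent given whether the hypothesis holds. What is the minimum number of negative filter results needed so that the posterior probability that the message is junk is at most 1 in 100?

4

Prior odds: 0.55 ÷ 0.45 = 11/9.
Likelihood ratio per negative filter result = 0.25.
Target odds: 0.01 ÷ 0.99 = 1/99.
Require 0.25ⁿ ≤ 1/99 ÷ (11/9) = 1/121.
0.25³ = 0.015625 is still above 1/121 but 0.25⁴ = 0.00390625 is at or below it, so n = 4.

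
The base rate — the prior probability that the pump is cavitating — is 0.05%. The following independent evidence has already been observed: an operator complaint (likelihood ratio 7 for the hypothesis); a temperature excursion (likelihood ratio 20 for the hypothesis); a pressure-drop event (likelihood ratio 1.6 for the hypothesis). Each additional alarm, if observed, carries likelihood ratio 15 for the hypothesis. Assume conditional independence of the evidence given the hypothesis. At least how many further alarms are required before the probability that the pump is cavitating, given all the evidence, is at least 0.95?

2

Prior odds = 0.0005/0.9995 = 1/1999.
Combined Bayes factor of the evidence already in hand = 7 × 20 × 1.6 = 224.
Odds after that evidence = (1/1999) × 224 = 224/1999.
Target odds = 0.95/0.05 = 19.
Need 15ⁿ ≥ 19 ÷ (224/1999) = 37981/224.
15¹ = 15 falls short of 37981/224 but 15² = 225 reaches it, so n = 2.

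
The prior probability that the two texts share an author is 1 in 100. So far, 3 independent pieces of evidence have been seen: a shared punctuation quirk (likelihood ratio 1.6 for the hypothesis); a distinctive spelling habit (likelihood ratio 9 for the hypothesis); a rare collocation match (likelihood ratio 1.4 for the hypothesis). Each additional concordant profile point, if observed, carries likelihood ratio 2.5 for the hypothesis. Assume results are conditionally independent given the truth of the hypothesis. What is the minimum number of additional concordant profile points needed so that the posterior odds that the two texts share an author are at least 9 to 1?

Prior odds = 0.01/0.99 = 1/99.
Combined Bayes factor of the evidence already in hand = 1.6 × 9 × 1.4 = 20.16.
Odds after that evidence = (1/99) × 20.16 = 56/275.
Target odds = 9.
Need 2.5ⁿ ≥ 9 ÷ (56/275) = 2475/56.
2.5⁴ = 39.0625 falls short of 2475/56 but 2.5⁵ = 97.65625 reaches it, so n = 5.

5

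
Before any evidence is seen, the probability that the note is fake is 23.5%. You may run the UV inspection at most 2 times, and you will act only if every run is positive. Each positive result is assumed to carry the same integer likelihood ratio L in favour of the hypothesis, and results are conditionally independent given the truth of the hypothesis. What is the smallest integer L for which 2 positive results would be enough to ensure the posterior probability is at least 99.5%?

26

Prior odds = 0.235/0.765 = 47/153.
Target odds = 0.995/0.005 = 199.
Need L² ≥ 199 ÷ (47/153) = 30447/47.
25² = 625 < 30447/47 ≤ 676 = 26², so L = 26.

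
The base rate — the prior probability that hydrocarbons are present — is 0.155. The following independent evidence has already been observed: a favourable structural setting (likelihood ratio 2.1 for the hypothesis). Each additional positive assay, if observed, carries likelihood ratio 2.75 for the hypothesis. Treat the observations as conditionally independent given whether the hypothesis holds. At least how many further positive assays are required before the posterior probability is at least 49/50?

5

Prior odds = 0.155/0.845 = 31/169.
Bayes factor of the evidence already in hand = 2.1.
Odds after that evidence = (31/169) × 2.1 = 651/1690.
Target odds = 0.98/0.02 = 49.
Need 2.75ⁿ ≥ 49 ÷ (651/1690) = 11830/93.
2.75⁴ = 57.19140625 falls short of 11830/93 but 2.75⁵ = 161051/1024 reaches it, so n = 5.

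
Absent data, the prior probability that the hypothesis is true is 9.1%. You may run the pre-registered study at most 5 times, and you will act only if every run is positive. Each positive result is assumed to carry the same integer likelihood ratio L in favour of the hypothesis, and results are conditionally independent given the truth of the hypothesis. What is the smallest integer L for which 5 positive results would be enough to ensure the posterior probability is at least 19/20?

Prior odds = 0.091/0.909 = 91/909.
Target odds = 0.95/0.05 = 19.
Need L⁵ ≥ 19 ÷ (91/909) = 17271/91.
2⁵ = 32 < 17271/91 ≤ 243 = 3⁵, so L = 3.

3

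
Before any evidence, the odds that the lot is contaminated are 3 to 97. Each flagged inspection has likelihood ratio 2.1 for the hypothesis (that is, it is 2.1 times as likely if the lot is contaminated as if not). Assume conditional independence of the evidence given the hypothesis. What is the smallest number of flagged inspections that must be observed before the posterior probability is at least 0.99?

Prior odds = 3/97.
Likelihood ratio per flagged inspection = 2.1.
Target posterior odds = 0.99/0.01 = 99.
Need (3/97) × 2.1ⁿ ≥ 99, i.e. 2.1ⁿ ≥ 3201.
2.1¹⁰ ≈1667.99 falls short of 3201 but 2.1¹¹ ≈3502.78 reaches it, so n = 11.

11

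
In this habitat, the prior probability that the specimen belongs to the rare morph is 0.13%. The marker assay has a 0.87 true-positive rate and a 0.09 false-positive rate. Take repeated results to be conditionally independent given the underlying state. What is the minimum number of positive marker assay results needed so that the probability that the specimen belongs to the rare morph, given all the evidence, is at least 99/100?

Prior odds: 0.0013 ÷ 0.9987 = 13/9987.
Likelihood ratio of a positive result = 0.87/0.09 = 29/3.
Target posterior odds = 0.99/0.01 = 99.
Require (29/3)ⁿ ≥ 99 ÷ (13/9987) = 988713/13.
(29/3)⁴ = 707281/81 falls short of 988713/13 but (29/3)⁵ = 20511149/243 reaches it, so n = 5.

5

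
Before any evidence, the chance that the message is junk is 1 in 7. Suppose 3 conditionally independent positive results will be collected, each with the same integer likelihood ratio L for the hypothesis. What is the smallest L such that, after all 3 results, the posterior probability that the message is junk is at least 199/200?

Prior odds = (1/7)/(6/7) = 1/6.
Target odds = 0.995/0.005 = 199.
Need L³ ≥ 199 ÷ (1/6) = 1194.
10³ = 1000 < 1194 ≤ 1331 = 11³, so L = 11.

11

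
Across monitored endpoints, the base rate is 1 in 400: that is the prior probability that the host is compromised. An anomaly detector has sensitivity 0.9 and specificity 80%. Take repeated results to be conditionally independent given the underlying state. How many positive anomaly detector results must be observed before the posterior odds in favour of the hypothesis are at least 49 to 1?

Prior odds = 0.0025/0.9975 = 1/399.
False-positive rate = 1 − 0.8 = 0.2; likelihood ratio of a positive = 0.9/0.2 = 4.5.
Target odds = 49.
Need (1/399) × 4.5ⁿ ≥ 49, i.e. 4.5ⁿ ≥ 19551.
4.5⁶ = 8303.765625 falls short of 19551 but 4.5⁷ = 4782969/128 reaches it, so n = 7.

7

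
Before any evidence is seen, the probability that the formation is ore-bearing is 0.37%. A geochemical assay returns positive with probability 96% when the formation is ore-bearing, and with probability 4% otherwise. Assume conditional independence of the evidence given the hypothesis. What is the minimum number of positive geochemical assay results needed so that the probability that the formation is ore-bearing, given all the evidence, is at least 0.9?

3

Prior odds: 0.0037 ÷ 0.9963 = 37/9963.
Likelihood ratio of a positive result = 0.96/0.04 = 24.
Target posterior odds = 0.9/0.1 = 9.
Require 24ⁿ ≥ 9 ÷ (37/9963) = 89667/37.
24² = 576 falls short of 89667/37 but 24³ = 13824 reaches it, so n = 3.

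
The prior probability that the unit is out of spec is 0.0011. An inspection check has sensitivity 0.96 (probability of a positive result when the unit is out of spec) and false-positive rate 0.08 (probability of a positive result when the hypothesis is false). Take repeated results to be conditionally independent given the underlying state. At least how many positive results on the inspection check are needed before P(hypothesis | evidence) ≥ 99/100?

5

Prior odds = 0.0011/0.9989 = 11/9989.
Likelihood ratio of a positive result = 0.96/0.08 = 12.
Target odds: 0.99 ÷ 0.01 = 99.
Need (11/9989) × 12ⁿ ≥ 99, i.e. 12ⁿ ≥ 89901.
12⁴ = 20736 falls short of 89901 but 12⁵ = 248832 reaches it, so n = 5.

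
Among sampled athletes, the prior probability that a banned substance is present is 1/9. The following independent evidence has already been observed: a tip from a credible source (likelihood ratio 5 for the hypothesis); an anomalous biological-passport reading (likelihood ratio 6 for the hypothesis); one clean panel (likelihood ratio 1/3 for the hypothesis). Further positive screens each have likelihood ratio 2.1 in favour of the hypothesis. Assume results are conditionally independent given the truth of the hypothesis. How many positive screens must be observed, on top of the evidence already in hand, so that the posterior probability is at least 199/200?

7

Prior odds = (1/9)/(8/9) = 0.125.
Combined Bayes factor of the evidence already in hand = 5 × 6 × (1/3) = 10.
Odds after that evidence = 0.125 × 10 = 1.25.
Target odds = 0.995/0.005 = 199.
Need 2.1ⁿ ≥ 199 ÷ 1.25 = 159.2.
2.1⁶ = 85766121/1000000 falls short of 159.2 but 2.1⁷ ≈180.109 reaches it, so n = 7.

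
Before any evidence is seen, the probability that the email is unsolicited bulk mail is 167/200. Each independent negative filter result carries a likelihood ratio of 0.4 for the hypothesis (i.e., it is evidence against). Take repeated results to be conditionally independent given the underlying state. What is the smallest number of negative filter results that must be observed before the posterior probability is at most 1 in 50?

Prior odds = 0.835/0.165 = 167/33.
Likelihood ratio per negative filter result = 0.4.
Target posterior odds = 0.02/0.98 = 1/49.
Require 0.4ⁿ ≤ 1/49 ÷ (167/33) = 33/8183.
0.4⁶ = 64/15625 is still above 33/8183 but 0.4⁷ = 128/78125 is at or below it, so n = 7.

7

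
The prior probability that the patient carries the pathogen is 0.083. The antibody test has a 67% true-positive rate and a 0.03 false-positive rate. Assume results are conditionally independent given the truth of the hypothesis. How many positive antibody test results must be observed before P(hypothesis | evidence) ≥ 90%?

2

Prior odds: 0.083 ÷ 0.917 = 83/917.
Likelihood ratio of a positive result = 0.67/0.03 = 67/3.
Target odds: 0.9 ÷ 0.1 = 9.
Need (83/917) × (67/3)ⁿ ≥ 9, i.e. (67/3)ⁿ ≥ 8253/83.
(67/3)¹ = 67/3 falls short of 8253/83 but (67/3)² = 4489/9 reaches it, so n = 2.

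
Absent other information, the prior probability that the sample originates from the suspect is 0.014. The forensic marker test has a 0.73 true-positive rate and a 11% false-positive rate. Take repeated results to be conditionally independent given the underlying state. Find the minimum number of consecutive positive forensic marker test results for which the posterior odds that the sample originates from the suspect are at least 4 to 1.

3

Prior odds = 0.014/0.986 = 7/493.
Likelihood ratio of a positive result = 0.73/0.11 = 73/11.
Target odds = 4.
Require (73/11)ⁿ ≥ 4 ÷ (7/493) = 1972/7.
(73/11)² = 5329/121 falls short of 1972/7 but (73/11)³ = 389017/1331 reaches it, so n = 3.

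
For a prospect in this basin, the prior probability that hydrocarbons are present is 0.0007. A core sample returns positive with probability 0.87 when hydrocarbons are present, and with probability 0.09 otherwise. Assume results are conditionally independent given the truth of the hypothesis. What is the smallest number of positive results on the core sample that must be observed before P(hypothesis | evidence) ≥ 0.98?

5

Prior odds: 0.0007 ÷ 0.9993 = 7/9993.
Likelihood ratio of a positive result = 0.87/0.09 = 29/3.
Target odds: 0.98 ÷ 0.02 = 49.
Require (29/3)ⁿ ≥ 49 ÷ (7/9993) = 69951.
(29/3)⁴ = 707281/81 falls short of 69951 but (29/3)⁵ = 20511149/243 reaches it, so n = 5.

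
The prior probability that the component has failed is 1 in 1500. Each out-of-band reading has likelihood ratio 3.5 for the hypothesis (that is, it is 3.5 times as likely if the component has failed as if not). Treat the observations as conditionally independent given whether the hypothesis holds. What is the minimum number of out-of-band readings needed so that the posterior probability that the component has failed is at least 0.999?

12

Prior odds = (1/1500)/(1499/1500) = 1/1499.
Likelihood ratio per out-of-band reading = 3.5.
Target posterior odds = 0.999/0.001 = 999.
Need (1/1499) × 3.5ⁿ ≥ 999, i.e. 3.5ⁿ ≥ 1497501.
3.5¹¹ ≈965492 falls short of 1497501 but 3.5¹² ≈3.37922e+06 reaches it, so n = 12.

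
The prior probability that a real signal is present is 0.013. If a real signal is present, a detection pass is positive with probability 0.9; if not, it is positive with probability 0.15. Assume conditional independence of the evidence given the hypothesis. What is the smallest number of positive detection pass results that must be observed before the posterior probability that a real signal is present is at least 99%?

5

Prior odds = 0.013/0.987 = 13/987.
Likelihood ratio of a positive = 0.9/0.15 = 6.
Target odds: 0.99 ÷ 0.01 = 99.
Require 6ⁿ ≥ 99 ÷ (13/987) = 97713/13.
6⁴ = 1296 falls short of 97713/13 but 6⁵ = 7776 reaches it, so n = 5.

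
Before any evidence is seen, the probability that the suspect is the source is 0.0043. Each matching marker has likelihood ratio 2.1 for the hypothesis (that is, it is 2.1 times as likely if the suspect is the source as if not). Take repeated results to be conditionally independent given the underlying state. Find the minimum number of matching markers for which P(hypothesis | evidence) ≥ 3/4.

9

Prior odds = 0.0043/0.9957 = 43/9957.
Likelihood ratio per matching marker = 2.1.
Target posterior odds = 0.75/0.25 = 3.
Need (43/9957) × 2.1ⁿ ≥ 3, i.e. 2.1ⁿ ≥ 29871/43.
2.1⁸ ≈378.229 falls short of 29871/43 but 2.1⁹ ≈794.28 reaches it, so n = 9.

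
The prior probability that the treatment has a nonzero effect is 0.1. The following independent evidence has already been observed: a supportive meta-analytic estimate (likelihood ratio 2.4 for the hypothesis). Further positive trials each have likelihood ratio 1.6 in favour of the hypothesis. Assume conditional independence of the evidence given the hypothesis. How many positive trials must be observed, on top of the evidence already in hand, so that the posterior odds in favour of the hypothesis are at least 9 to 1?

Prior odds = 0.1/0.9 = 1/9.
Bayes factor of the evidence already in hand = 2.4.
Odds after that evidence = (1/9) × 2.4 = 4/15.
Target odds = 9.
Need 1.6ⁿ ≥ 9 ÷ (4/15) = 33.75.
1.6⁷ = 2097152/78125 falls short of 33.75 but 1.6⁸ = 16777216/390625 reaches it, so n = 8.

8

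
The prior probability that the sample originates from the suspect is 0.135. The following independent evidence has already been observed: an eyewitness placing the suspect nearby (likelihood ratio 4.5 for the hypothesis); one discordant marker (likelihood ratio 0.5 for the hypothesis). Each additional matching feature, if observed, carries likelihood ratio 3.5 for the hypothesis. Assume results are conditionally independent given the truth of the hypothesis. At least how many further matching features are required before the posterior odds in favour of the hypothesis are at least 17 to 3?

3

Prior odds = 0.135/0.865 = 27/173.
Combined Bayes factor of the evidence already in hand = 4.5 × 0.5 = 2.25.
Odds after that evidence = (27/173) × 2.25 = 243/692.
Target odds = 17/3.
Need 3.5ⁿ ≥ 17/3 ÷ (243/692) = 11764/729.
3.5² = 12.25 falls short of 11764/729 but 3.5³ = 42.875 reaches it, so n = 3.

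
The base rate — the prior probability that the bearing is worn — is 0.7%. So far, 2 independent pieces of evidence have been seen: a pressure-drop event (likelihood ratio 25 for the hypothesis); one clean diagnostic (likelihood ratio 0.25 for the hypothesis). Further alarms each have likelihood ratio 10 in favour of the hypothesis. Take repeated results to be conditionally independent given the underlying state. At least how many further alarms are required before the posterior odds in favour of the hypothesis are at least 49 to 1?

4

Prior odds = 0.007/0.993 = 7/993.
Combined Bayes factor of the evidence already in hand = 25 × 0.25 = 6.25.
Odds after that evidence = (7/993) × 6.25 = 175/3972.
Target odds = 49.
Need 10ⁿ ≥ 49 ÷ (175/3972) = 1112.16.
10³ = 1000 falls short of 1112.16 but 10⁴ = 10000 reaches it, so n = 4.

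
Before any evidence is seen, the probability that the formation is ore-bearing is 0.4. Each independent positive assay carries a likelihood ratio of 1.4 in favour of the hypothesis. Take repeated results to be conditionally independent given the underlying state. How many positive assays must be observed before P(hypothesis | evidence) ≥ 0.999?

Prior odds: 0.4 ÷ 0.6 = 2/3.
Likelihood ratio per positive assay = 1.4.
Target posterior odds = 0.999/0.001 = 999.
Require 1.4ⁿ ≥ 999 ÷ (2/3) = 1498.5.
1.4²¹ ≈1171.36 falls short of 1498.5 but 1.4²² ≈1639.9 reaches it, so n = 22.

22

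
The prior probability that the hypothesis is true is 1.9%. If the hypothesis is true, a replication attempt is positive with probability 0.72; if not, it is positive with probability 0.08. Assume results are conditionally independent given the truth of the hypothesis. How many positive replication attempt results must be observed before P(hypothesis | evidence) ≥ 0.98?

4

Prior odds = 0.019/0.981 = 19/981.
Likelihood ratio of a positive = 0.72/0.08 = 9.
Target posterior odds = 0.98/0.02 = 49.
Require 9ⁿ ≥ 49 ÷ (19/981) = 48069/19.
9³ = 729 falls short of 48069/19 but 9⁴ = 6561 reaches it, so n = 4.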